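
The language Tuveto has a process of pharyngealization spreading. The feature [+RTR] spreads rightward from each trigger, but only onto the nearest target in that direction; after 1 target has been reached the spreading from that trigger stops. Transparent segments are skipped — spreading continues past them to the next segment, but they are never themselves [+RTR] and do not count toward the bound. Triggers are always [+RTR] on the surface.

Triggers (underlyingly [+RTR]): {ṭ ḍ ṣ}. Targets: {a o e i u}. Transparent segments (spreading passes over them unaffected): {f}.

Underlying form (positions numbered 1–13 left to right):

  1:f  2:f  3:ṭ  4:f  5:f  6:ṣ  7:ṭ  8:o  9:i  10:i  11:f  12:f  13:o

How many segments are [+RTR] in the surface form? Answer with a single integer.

From /ṭ/ at 3 rightward: 4 /f/ transparent; 5 /f/ transparent; 6 /ṣ/ is itself a trigger — this domain ends here.
From /ṣ/ at 6 rightward: 7 /ṭ/ is itself a trigger — this domain ends here.
From /ṭ/ at 7 rightward: 8 /o/ → [+RTR]; bound reached.
Targets with no active source: positions 9 10 13 stay [-emphatic].
[+RTR] positions on the surface: 3 6 7 8.

4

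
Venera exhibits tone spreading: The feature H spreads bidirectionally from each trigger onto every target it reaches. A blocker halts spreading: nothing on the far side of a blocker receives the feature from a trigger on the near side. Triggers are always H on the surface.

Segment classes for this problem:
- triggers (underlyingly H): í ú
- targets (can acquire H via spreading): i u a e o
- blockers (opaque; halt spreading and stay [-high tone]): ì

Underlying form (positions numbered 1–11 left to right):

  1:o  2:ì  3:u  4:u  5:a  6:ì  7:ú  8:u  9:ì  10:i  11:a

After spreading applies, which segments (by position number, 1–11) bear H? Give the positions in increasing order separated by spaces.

From /ú/ at 7 rightward: 8 /u/ → H; 9 /ì/ blocks.
From /ú/ at 7 leftward: 6 /ì/ blocks.
Targets with no active source: positions 1 3 4 5 10 11 stay [-high tone].

7 8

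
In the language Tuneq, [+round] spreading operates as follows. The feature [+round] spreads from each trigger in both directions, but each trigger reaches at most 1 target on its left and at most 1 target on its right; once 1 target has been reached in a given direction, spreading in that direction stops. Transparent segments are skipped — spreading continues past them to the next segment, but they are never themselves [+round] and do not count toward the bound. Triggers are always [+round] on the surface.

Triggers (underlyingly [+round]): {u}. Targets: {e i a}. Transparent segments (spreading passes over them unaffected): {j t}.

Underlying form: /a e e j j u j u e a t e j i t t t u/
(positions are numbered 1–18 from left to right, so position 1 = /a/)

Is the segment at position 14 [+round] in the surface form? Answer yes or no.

yes

From /u/ at 6 rightward: 7 /j/ transparent; 8 /u/ is itself a trigger — this domain ends here.
From /u/ at 6 leftward: 5 /j/ transparent; 4 /j/ transparent; 3 /e/ → [+round]; bound reached.
From /u/ at 8 rightward: 9 /e/ → [+round]; bound reached.
From /u/ at 8 leftward: 7 /j/ transparent; 6 /u/ is itself a trigger — this domain ends here.
From /u/ at 18 rightward: word edge.
From /u/ at 18 leftward: 17 /t/ transparent; 16 /t/ transparent; 15 /t/ transparent; 14 /i/ → [+round]; bound reached.
Targets with no active source: positions 1 2 10 12 stay [-round].
[+round] positions on the surface: 3 6 8 9 14 18.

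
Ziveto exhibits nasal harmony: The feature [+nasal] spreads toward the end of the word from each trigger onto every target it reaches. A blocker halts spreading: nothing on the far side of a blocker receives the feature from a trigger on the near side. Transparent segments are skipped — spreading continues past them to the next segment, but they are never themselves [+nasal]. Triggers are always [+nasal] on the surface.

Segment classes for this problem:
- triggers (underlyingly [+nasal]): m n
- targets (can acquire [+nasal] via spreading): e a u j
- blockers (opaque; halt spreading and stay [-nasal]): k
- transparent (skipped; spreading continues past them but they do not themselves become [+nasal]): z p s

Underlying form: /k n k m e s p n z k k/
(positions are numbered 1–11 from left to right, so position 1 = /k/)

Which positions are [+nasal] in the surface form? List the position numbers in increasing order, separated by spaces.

2 4 5 8

From /n/ at 2 rightward: 3 /k/ blocks.
From /m/ at 4 rightward: 5 /e/ → [+nasal]; 6 /s/ transparent; 7 /p/ transparent; 8 /n/ is itself a trigger — this domain ends here.
From /n/ at 8 rightward: 9 /z/ transparent; 10 /k/ blocks.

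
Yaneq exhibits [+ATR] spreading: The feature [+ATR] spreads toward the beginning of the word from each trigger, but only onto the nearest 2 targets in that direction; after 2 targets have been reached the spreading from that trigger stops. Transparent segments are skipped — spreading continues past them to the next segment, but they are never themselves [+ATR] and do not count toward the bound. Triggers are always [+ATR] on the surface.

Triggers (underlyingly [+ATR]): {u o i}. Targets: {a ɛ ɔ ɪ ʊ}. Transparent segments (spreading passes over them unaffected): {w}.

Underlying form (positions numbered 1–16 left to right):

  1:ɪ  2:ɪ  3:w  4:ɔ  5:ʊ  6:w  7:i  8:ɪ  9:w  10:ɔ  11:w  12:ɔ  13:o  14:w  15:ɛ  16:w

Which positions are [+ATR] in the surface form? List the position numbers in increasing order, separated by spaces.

From /i/ at 7 leftward: 6 /w/ transparent; 5 /ʊ/ → [+ATR]; 4 /ɔ/ → [+ATR]; bound reached.
From /o/ at 13 leftward: 12 /ɔ/ → [+ATR]; 11 /w/ transparent; 10 /ɔ/ → [+ATR]; bound reached.
Targets with no active source: positions 1 2 8 15 stay [-ATR].

4 5 7 10 12 13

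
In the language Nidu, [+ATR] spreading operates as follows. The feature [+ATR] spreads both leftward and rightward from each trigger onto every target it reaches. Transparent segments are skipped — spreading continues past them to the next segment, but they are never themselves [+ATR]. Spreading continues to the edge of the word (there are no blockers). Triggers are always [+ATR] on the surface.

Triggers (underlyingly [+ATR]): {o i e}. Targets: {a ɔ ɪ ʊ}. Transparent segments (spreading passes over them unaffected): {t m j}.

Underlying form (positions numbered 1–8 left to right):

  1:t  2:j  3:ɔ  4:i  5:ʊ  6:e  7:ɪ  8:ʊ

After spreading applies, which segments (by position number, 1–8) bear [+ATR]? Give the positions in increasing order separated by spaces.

3 4 5 6 7 8

From /i/ at 4 rightward: 5 /ʊ/ → [+ATR]; 6 /e/ is itself a trigger — this domain ends here.
From /i/ at 4 leftward: 3 /ɔ/ → [+ATR]; 2 /j/ transparent; 1 /t/ transparent; word edge.
From /e/ at 6 rightward: 7 /ɪ/ → [+ATR]; 8 /ʊ/ → [+ATR]; word edge.
From /e/ at 6 leftward: 5 /ʊ/ → [+ATR]; 4 /i/ is itself a trigger — this domain ends here.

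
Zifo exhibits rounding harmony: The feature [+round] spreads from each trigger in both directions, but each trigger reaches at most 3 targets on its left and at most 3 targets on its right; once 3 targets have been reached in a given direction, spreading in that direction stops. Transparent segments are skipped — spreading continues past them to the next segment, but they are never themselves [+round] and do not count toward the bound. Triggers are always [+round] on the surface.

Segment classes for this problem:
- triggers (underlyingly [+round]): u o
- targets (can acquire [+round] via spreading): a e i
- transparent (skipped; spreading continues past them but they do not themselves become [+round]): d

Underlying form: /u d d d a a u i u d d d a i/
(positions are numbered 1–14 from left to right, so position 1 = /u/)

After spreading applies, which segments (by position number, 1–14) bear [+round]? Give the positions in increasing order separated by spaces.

1 5 6 7 8 9 13 14

From /u/ at 1 rightward: 2 /d/ transparent; 3 /d/ transparent; 4 /d/ transparent; 5 /a/ → [+round]; 6 /a/ → [+round]; 7 /u/ is itself a trigger — this domain ends here.
From /u/ at 1 leftward: word edge.
From /u/ at 7 rightward: 8 /i/ → [+round]; 9 /u/ is itself a trigger — this domain ends here.
From /u/ at 7 leftward: 6 /a/ → [+round]; 5 /a/ → [+round]; 4 /d/ transparent; 3 /d/ transparent; 2 /d/ transparent; 1 /u/ is itself a trigger — this domain ends here.
From /u/ at 9 rightward: 10 /d/ transparent; 11 /d/ transparent; 12 /d/ transparent; 13 /a/ → [+round]; 14 /i/ → [+round]; word edge.
From /u/ at 9 leftward: 8 /i/ → [+round]; 7 /u/ is itself a trigger — this domain ends here.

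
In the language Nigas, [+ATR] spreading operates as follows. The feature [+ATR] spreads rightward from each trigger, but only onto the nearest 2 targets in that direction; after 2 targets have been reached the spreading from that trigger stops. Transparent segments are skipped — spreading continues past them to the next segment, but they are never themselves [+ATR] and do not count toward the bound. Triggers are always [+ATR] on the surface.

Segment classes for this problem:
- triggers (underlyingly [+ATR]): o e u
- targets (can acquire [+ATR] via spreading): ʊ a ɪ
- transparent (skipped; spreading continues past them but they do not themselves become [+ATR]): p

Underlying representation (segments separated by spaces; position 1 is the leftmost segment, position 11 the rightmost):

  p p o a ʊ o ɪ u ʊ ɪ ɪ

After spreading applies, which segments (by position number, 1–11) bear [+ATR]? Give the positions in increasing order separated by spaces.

From /o/ at 3 rightward: 4 /a/ → [+ATR]; 5 /ʊ/ → [+ATR]; bound reached.
From /o/ at 6 rightward: 7 /ɪ/ → [+ATR]; 8 /u/ is itself a trigger — this domain ends here.
From /u/ at 8 rightward: 9 /ʊ/ → [+ATR]; 10 /ɪ/ → [+ATR]; bound reached.
Target with no active source: position 11 stays [-ATR].

3 4 5 6 7 8 9 10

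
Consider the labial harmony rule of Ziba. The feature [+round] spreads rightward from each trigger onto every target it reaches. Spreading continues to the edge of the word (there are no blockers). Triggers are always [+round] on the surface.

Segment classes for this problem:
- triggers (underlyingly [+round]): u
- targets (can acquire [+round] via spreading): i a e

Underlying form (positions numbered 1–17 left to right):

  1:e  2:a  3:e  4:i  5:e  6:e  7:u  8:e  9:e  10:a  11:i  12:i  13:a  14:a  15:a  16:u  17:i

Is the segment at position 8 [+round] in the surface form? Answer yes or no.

yes

From /u/ at 7 rightward: 8 /e/ → [+round]; 9 /e/ → [+round]; 10 /a/ → [+round]; 11 /i/ → [+round]; 12 /i/ → [+round]; 13 /a/ → [+round]; 14 /a/ → [+round]; 15 /a/ → [+round]; 16 /u/ is itself a trigger — this domain ends here.
From /u/ at 16 rightward: 17 /i/ → [+round]; word edge.
Targets with no active source: positions 1 2 3 4 5 6 stay [-round].
[+round] positions on the surface: 7 8 9 10 11 12 13 14 15 16 17.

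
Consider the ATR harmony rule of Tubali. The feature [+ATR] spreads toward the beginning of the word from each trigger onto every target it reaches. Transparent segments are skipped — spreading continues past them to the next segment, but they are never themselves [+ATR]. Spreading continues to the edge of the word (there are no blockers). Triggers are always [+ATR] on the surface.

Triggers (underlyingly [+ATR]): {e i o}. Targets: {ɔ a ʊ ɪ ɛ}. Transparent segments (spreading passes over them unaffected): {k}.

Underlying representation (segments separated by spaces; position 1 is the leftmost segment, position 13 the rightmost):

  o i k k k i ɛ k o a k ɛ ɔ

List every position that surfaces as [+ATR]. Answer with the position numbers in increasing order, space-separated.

From /o/ at 1 leftward: word edge.
From /i/ at 2 leftward: 1 /o/ is itself a trigger — this domain ends here.
From /i/ at 6 leftward: 5 /k/ transparent; 4 /k/ transparent; 3 /k/ transparent; 2 /i/ is itself a trigger — this domain ends here.
From /o/ at 9 leftward: 8 /k/ transparent; 7 /ɛ/ → [+ATR]; 6 /i/ is itself a trigger — this domain ends here.
Targets with no active source: positions 10 12 13 stay [-ATR].

1 2 6 7 9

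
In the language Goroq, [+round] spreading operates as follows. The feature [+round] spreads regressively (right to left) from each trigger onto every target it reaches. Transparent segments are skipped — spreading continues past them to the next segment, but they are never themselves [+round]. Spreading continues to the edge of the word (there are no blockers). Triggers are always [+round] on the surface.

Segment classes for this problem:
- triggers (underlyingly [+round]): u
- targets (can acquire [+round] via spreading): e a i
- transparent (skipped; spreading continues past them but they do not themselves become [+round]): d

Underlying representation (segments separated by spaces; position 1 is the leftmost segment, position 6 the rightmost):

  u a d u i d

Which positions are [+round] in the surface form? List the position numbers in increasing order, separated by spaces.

From /u/ at 1 leftward: word edge.
From /u/ at 4 leftward: 3 /d/ transparent; 2 /a/ → [+round]; 1 /u/ is itself a trigger — this domain ends here.
Target with no active source: position 5 stays [-round].

1 2 4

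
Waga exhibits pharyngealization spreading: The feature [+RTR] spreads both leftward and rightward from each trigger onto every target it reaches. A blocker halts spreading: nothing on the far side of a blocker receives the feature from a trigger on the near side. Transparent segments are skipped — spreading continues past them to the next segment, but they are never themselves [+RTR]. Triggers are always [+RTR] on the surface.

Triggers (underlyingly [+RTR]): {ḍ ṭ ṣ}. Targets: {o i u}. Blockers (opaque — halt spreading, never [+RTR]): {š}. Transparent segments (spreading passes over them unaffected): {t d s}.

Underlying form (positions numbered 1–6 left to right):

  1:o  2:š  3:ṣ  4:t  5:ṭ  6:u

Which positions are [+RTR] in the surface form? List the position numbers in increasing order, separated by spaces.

3 5 6

From /ṣ/ at 3 rightward: 4 /t/ transparent; 5 /ṭ/ is itself a trigger — this domain ends here.
From /ṣ/ at 3 leftward: 2 /š/ blocks.
From /ṭ/ at 5 rightward: 6 /u/ → [+RTR]; word edge.
From /ṭ/ at 5 leftward: 4 /t/ transparent; 3 /ṣ/ is itself a trigger — this domain ends here.
Target with no active source: position 1 stays [-emphatic].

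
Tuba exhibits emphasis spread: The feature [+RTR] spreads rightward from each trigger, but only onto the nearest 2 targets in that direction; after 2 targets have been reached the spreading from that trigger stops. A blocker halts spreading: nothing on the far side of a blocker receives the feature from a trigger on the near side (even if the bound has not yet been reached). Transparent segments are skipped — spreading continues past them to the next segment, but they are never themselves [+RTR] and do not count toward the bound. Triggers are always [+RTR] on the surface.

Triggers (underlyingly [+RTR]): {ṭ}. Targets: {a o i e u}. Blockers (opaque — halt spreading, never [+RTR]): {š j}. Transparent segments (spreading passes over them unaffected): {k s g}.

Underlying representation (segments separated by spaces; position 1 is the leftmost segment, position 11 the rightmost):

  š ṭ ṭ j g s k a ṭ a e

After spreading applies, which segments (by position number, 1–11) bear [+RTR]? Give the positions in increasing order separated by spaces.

2 3 9 10 11

From /ṭ/ at 2 rightward: 3 /ṭ/ is itself a trigger — this domain ends here.
From /ṭ/ at 3 rightward: 4 /j/ blocks.
From /ṭ/ at 9 rightward: 10 /a/ → [+RTR]; 11 /e/ → [+RTR]; bound reached.
Target with no active source: position 8 stays [-emphatic].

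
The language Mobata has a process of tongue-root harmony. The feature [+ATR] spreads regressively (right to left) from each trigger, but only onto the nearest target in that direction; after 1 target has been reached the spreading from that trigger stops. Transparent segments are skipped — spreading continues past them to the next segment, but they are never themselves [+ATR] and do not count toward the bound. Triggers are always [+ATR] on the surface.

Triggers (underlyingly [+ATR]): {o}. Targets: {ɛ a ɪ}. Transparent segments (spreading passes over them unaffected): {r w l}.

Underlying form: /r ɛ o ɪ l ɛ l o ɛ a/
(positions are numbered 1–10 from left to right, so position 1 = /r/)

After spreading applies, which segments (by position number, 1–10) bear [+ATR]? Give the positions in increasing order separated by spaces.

From /o/ at 3 leftward: 2 /ɛ/ → [+ATR]; bound reached.
From /o/ at 8 leftward: 7 /l/ transparent; 6 /ɛ/ → [+ATR]; bound reached.
Targets with no active source: positions 4 9 10 stay [-ATR].

2 3 6 8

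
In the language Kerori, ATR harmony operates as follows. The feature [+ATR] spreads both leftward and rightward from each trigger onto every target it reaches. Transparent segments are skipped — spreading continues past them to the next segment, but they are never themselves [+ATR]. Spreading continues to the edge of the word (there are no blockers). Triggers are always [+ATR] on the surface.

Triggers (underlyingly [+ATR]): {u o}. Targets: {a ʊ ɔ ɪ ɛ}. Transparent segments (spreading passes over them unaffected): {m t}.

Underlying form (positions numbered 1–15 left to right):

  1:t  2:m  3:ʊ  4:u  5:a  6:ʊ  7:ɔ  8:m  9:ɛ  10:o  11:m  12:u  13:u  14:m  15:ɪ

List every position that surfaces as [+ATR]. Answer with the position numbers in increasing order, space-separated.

From /u/ at 4 rightward: 5 /a/ → [+ATR]; 6 /ʊ/ → [+ATR]; 7 /ɔ/ → [+ATR]; 8 /m/ transparent; 9 /ɛ/ → [+ATR]; 10 /o/ is itself a trigger — this domain ends here.
From /u/ at 4 leftward: 3 /ʊ/ → [+ATR]; 2 /m/ transparent; 1 /t/ transparent; word edge.
From /o/ at 10 rightward: 11 /m/ transparent; 12 /u/ is itself a trigger — this domain ends here.
From /o/ at 10 leftward: 9 /ɛ/ → [+ATR]; 8 /m/ transparent; 7 /ɔ/ → [+ATR]; 6 /ʊ/ → [+ATR]; 5 /a/ → [+ATR]; 4 /u/ is itself a trigger — this domain ends here.
From /u/ at 12 rightward: 13 /u/ is itself a trigger — this domain ends here.
From /u/ at 12 leftward: 11 /m/ transparent; 10 /o/ is itself a trigger — this domain ends here.
From /u/ at 13 rightward: 14 /m/ transparent; 15 /ɪ/ → [+ATR]; word edge.
From /u/ at 13 leftward: 12 /u/ is itself a trigger — this domain ends here.

3 4 5 6 7 9 10 12 13 15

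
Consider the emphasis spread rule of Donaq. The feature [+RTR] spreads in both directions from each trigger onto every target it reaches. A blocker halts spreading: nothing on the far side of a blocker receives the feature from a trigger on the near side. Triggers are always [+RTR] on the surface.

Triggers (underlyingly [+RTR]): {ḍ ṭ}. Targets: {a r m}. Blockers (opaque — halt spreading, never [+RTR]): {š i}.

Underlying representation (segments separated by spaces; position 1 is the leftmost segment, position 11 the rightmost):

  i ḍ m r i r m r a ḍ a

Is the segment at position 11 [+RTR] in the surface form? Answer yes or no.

From /ḍ/ at 2 rightward: 3 /m/ → [+RTR]; 4 /r/ → [+RTR]; 5 /i/ blocks.
From /ḍ/ at 2 leftward: 1 /i/ blocks.
From /ḍ/ at 10 rightward: 11 /a/ → [+RTR]; word edge.
From /ḍ/ at 10 leftward: 9 /a/ → [+RTR]; 8 /r/ → [+RTR]; 7 /m/ → [+RTR]; 6 /r/ → [+RTR]; 5 /i/ blocks.
[+RTR] positions on the surface: 2 3 4 6 7 8 9 10 11.

yes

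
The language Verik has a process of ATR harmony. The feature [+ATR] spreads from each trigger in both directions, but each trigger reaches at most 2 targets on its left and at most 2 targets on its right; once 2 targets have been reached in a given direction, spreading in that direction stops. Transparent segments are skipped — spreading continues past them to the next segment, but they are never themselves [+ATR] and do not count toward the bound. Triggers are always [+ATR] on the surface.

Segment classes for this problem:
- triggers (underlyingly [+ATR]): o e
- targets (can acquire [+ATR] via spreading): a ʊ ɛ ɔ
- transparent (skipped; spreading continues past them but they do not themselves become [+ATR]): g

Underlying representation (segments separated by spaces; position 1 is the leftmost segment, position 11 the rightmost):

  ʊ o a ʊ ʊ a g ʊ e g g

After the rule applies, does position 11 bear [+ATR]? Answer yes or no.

From /o/ at 2 rightward: 3 /a/ → [+ATR]; 4 /ʊ/ → [+ATR]; bound reached.
From /o/ at 2 leftward: 1 /ʊ/ → [+ATR]; word edge.
From /e/ at 9 rightward: 10 /g/ transparent; 11 /g/ transparent; word edge.
From /e/ at 9 leftward: 8 /ʊ/ → [+ATR]; 7 /g/ transparent; 6 /a/ → [+ATR]; bound reached.
Target with no active source: position 5 stays [-ATR].
[+ATR] positions on the surface: 1 2 3 4 6 8 9.

no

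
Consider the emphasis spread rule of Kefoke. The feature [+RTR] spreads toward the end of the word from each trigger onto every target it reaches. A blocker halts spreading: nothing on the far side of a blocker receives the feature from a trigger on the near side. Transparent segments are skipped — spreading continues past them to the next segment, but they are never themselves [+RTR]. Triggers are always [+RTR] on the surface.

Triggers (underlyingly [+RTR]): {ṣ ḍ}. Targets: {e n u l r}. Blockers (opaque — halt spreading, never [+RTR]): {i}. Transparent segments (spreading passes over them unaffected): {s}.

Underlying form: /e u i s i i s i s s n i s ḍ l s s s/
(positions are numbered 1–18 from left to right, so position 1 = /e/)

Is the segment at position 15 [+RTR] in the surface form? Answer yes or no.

yes

From /ḍ/ at 14 rightward: 15 /l/ → [+RTR]; 16 /s/ transparent; 17 /s/ transparent; 18 /s/ transparent; word edge.
Targets with no active source: positions 1 2 11 stay [-emphatic].
[+RTR] positions on the surface: 14 15.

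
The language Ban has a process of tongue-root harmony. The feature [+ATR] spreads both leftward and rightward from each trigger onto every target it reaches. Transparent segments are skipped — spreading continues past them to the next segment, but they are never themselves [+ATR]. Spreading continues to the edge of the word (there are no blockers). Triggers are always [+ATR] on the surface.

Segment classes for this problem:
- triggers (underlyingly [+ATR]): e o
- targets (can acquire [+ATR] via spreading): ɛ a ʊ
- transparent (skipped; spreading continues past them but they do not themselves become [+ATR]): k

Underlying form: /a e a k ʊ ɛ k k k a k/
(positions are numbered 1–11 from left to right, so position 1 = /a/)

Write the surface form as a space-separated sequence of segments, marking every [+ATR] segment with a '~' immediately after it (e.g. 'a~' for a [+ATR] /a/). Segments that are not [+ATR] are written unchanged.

From /e/ at 2 rightward: 3 /a/ → [+ATR]; 4 /k/ transparent; 5 /ʊ/ → [+ATR]; 6 /ɛ/ → [+ATR]; 7 /k/ transparent; 8 /k/ transparent; 9 /k/ transparent; 10 /a/ → [+ATR]; 11 /k/ transparent; word edge.
From /e/ at 2 leftward: 1 /a/ → [+ATR]; word edge.
[+ATR] positions on the surface: 1 2 3 5 6 10.

a~ e~ a~ k ʊ~ ɛ~ k k k a~ k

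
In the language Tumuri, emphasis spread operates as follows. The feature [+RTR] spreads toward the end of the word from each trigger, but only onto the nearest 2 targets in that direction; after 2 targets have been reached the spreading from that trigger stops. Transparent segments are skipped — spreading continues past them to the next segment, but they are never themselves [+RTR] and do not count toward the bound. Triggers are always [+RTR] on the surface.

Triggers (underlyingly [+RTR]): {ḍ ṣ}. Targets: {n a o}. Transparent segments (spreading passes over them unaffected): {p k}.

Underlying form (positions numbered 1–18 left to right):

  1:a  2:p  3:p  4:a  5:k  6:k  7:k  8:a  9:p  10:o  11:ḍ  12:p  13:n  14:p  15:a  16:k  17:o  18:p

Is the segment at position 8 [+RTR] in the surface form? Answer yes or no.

no

From /ḍ/ at 11 rightward: 12 /p/ transparent; 13 /n/ → [+RTR]; 14 /p/ transparent; 15 /a/ → [+RTR]; bound reached.
Targets with no active source: positions 1 4 8 10 17 stay [-emphatic].
[+RTR] positions on the surface: 11 13 15.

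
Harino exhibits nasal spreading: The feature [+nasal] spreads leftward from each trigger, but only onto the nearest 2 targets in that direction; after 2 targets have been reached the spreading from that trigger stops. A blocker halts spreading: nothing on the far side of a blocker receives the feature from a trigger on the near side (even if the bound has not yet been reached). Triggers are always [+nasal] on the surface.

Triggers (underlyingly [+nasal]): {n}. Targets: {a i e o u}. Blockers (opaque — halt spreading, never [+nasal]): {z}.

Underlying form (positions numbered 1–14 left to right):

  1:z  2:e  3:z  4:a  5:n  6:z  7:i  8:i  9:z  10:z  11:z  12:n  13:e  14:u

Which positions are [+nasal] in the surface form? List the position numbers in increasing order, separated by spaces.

From /n/ at 5 leftward: 4 /a/ → [+nasal]; 3 /z/ blocks.
From /n/ at 12 leftward: 11 /z/ blocks.
Targets with no active source: positions 2 7 8 13 14 stay [-nasal].

4 5 12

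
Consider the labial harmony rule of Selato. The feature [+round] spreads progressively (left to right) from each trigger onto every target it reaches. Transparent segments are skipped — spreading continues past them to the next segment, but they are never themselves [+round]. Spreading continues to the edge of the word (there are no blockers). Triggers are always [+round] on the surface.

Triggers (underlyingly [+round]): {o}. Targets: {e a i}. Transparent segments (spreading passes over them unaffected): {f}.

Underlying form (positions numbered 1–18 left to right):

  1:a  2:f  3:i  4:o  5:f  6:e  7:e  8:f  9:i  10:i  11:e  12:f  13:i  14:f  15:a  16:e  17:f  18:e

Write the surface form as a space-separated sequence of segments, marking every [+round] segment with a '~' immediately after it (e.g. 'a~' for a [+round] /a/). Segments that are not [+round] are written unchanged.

a f i o~ f e~ e~ f i~ i~ e~ f i~ f a~ e~ f e~

From /o/ at 4 rightward: 5 /f/ transparent; 6 /e/ → [+round]; 7 /e/ → [+round]; 8 /f/ transparent; 9 /i/ → [+round]; 10 /i/ → [+round]; 11 /e/ → [+round]; 12 /f/ transparent; 13 /i/ → [+round]; 14 /f/ transparent; 15 /a/ → [+round]; 16 /e/ → [+round]; 17 /f/ transparent; 18 /e/ → [+round]; word edge.
Targets with no active source: positions 1 3 stay [-round].
[+round] positions on the surface: 4 6 7 9 10 11 13 15 16 18.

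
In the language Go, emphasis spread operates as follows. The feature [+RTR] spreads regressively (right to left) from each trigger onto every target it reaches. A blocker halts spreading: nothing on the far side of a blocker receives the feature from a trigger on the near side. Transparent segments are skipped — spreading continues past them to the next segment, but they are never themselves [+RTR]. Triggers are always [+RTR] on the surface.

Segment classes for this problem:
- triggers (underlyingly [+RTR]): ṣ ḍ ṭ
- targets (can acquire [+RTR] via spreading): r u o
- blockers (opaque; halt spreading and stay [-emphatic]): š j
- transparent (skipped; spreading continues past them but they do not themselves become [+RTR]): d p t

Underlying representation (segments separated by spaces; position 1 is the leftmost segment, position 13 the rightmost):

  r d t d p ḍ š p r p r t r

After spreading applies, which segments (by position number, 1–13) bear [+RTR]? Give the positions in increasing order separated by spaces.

From /ḍ/ at 6 leftward: 5 /p/ transparent; 4 /d/ transparent; 3 /t/ transparent; 2 /d/ transparent; 1 /r/ → [+RTR]; word edge.
Targets with no active source: positions 9 11 13 stay [-emphatic].

1 6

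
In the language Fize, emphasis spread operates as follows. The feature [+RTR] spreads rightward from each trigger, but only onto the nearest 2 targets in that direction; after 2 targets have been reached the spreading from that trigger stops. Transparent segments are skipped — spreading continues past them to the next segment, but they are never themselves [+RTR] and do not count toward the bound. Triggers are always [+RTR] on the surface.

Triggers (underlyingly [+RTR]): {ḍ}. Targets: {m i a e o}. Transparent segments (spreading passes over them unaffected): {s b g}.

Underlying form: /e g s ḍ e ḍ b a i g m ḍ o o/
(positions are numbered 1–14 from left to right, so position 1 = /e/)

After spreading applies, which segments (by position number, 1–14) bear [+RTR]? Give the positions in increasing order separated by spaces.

4 5 6 8 9 12 13 14

From /ḍ/ at 4 rightward: 5 /e/ → [+RTR]; 6 /ḍ/ is itself a trigger — this domain ends here.
From /ḍ/ at 6 rightward: 7 /b/ transparent; 8 /a/ → [+RTR]; 9 /i/ → [+RTR]; bound reached.
From /ḍ/ at 12 rightward: 13 /o/ → [+RTR]; 14 /o/ → [+RTR]; bound reached.
Targets with no active source: positions 1 11 stay [-emphatic].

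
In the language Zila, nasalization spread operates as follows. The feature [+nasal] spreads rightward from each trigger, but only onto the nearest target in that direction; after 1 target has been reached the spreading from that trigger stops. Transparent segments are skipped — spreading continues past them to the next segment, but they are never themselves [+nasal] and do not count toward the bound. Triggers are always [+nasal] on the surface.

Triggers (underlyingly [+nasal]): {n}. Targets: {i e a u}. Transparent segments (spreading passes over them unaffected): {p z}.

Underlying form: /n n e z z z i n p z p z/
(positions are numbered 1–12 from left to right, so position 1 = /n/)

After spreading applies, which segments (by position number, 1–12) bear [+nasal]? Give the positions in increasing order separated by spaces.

1 2 3 8

From /n/ at 1 rightward: 2 /n/ is itself a trigger — this domain ends here.
From /n/ at 2 rightward: 3 /e/ → [+nasal]; bound reached.
From /n/ at 8 rightward: 9 /p/ transparent; 10 /z/ transparent; 11 /p/ transparent; 12 /z/ transparent; word edge.
Target with no active source: position 7 stays [-nasal].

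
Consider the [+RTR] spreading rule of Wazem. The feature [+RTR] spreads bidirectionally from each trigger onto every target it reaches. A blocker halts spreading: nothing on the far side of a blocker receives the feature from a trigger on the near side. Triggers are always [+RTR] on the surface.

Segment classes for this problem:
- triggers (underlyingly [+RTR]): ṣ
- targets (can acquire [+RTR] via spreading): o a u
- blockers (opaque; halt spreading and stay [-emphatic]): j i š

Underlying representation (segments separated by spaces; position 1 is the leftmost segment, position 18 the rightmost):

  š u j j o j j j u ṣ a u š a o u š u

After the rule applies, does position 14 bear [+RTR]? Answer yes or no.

From /ṣ/ at 10 rightward: 11 /a/ → [+RTR]; 12 /u/ → [+RTR]; 13 /š/ blocks.
From /ṣ/ at 10 leftward: 9 /u/ → [+RTR]; 8 /j/ blocks.
Targets with no active source: positions 2 5 14 15 16 18 stay [-emphatic].
[+RTR] positions on the surface: 9 10 11 12.

no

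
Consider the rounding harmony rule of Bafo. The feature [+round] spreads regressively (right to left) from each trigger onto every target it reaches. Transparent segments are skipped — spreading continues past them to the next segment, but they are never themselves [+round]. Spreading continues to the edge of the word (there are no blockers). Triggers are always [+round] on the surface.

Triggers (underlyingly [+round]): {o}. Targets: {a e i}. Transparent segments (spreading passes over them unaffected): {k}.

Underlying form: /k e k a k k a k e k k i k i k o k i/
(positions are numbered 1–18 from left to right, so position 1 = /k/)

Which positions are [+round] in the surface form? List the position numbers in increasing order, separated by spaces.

From /o/ at 16 leftward: 15 /k/ transparent; 14 /i/ → [+round]; 13 /k/ transparent; 12 /i/ → [+round]; 11 /k/ transparent; 10 /k/ transparent; 9 /e/ → [+round]; 8 /k/ transparent; 7 /a/ → [+round]; 6 /k/ transparent; 5 /k/ transparent; 4 /a/ → [+round]; 3 /k/ transparent; 2 /e/ → [+round]; 1 /k/ transparent; word edge.
Target with no active source: position 18 stays [-round].

2 4 7 9 12 14 16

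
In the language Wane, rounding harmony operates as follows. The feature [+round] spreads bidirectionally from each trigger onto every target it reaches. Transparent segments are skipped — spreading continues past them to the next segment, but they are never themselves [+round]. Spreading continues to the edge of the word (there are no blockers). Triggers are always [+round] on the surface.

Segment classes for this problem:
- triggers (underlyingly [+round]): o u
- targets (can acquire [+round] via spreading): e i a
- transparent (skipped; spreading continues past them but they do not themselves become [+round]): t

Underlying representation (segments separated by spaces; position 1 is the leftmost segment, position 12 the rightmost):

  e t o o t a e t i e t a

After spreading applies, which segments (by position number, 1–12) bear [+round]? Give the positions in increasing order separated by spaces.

From /o/ at 3 rightward: 4 /o/ is itself a trigger — this domain ends here.
From /o/ at 3 leftward: 2 /t/ transparent; 1 /e/ → [+round]; word edge.
From /o/ at 4 rightward: 5 /t/ transparent; 6 /a/ → [+round]; 7 /e/ → [+round]; 8 /t/ transparent; 9 /i/ → [+round]; 10 /e/ → [+round]; 11 /t/ transparent; 12 /a/ → [+round]; word edge.
From /o/ at 4 leftward: 3 /o/ is itself a trigger — this domain ends here.

1 3 4 6 7 9 10 12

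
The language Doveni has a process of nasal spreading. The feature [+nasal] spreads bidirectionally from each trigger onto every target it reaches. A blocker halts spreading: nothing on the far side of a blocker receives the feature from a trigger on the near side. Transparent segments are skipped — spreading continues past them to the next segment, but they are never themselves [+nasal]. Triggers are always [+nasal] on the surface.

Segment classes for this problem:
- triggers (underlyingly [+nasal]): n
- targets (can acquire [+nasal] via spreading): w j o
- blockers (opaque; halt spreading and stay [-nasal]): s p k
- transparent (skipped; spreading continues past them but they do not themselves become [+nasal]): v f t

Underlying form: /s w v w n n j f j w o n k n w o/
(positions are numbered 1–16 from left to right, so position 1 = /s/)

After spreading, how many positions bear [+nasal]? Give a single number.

From /n/ at 5 rightward: 6 /n/ is itself a trigger — this domain ends here.
From /n/ at 5 leftward: 4 /w/ → [+nasal]; 3 /v/ transparent; 2 /w/ → [+nasal]; 1 /s/ blocks.
From /n/ at 6 rightward: 7 /j/ → [+nasal]; 8 /f/ transparent; 9 /j/ → [+nasal]; 10 /w/ → [+nasal]; 11 /o/ → [+nasal]; 12 /n/ is itself a trigger — this domain ends here.
From /n/ at 6 leftward: 5 /n/ is itself a trigger — this domain ends here.
From /n/ at 12 rightward: 13 /k/ blocks.
From /n/ at 12 leftward: 11 /o/ → [+nasal]; 10 /w/ → [+nasal]; 9 /j/ → [+nasal]; 8 /f/ transparent; 7 /j/ → [+nasal]; 6 /n/ is itself a trigger — this domain ends here.
From /n/ at 14 rightward: 15 /w/ → [+nasal]; 16 /o/ → [+nasal]; word edge.
From /n/ at 14 leftward: 13 /k/ blocks.
[+nasal] positions on the surface: 2 4 5 6 7 9 10 11 12 14 15 16.

12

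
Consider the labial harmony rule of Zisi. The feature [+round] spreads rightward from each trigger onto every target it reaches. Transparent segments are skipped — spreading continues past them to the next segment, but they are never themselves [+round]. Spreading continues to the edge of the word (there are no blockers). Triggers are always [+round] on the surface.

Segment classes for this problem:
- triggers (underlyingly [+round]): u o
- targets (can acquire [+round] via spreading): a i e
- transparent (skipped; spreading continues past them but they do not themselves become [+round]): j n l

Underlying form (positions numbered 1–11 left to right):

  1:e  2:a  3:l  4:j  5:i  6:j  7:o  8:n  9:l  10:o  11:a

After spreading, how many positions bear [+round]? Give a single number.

3

From /o/ at 7 rightward: 8 /n/ transparent; 9 /l/ transparent; 10 /o/ is itself a trigger — this domain ends here.
From /o/ at 10 rightward: 11 /a/ → [+round]; word edge.
Targets with no active source: positions 1 2 5 stay [-round].
[+round] positions on the surface: 7 10 11.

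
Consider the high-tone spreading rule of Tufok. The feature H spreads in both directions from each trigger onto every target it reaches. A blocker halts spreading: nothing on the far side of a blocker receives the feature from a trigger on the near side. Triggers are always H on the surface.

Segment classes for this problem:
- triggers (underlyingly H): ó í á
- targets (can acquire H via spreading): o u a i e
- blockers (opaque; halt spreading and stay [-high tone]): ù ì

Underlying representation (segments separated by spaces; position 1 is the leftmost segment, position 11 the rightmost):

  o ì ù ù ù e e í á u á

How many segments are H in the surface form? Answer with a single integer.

6

From /í/ at 8 rightward: 9 /á/ is itself a trigger — this domain ends here.
From /í/ at 8 leftward: 7 /e/ → H; 6 /e/ → H; 5 /ù/ blocks.
From /á/ at 9 rightward: 10 /u/ → H; 11 /á/ is itself a trigger — this domain ends here.
From /á/ at 9 leftward: 8 /í/ is itself a trigger — this domain ends here.
From /á/ at 11 rightward: word edge.
From /á/ at 11 leftward: 10 /u/ → H; 9 /á/ is itself a trigger — this domain ends here.
Target with no active source: position 1 stays [-high tone].
H positions on the surface: 6 7 8 9 10 11.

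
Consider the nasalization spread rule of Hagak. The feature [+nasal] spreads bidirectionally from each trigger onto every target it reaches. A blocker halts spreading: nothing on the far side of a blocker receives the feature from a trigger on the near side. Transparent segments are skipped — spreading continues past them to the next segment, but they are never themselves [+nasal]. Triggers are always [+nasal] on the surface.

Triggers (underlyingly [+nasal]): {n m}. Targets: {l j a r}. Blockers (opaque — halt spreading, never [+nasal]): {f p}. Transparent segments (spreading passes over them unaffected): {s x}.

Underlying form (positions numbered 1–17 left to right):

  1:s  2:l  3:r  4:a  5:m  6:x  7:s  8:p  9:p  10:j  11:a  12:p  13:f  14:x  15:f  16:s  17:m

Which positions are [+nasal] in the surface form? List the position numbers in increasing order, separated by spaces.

2 3 4 5 17

From /m/ at 5 rightward: 6 /x/ transparent; 7 /s/ transparent; 8 /p/ blocks.
From /m/ at 5 leftward: 4 /a/ → [+nasal]; 3 /r/ → [+nasal]; 2 /l/ → [+nasal]; 1 /s/ transparent; word edge.
From /m/ at 17 rightward: word edge.
From /m/ at 17 leftward: 16 /s/ transparent; 15 /f/ blocks.
Targets with no active source: positions 10 11 stay [-nasal].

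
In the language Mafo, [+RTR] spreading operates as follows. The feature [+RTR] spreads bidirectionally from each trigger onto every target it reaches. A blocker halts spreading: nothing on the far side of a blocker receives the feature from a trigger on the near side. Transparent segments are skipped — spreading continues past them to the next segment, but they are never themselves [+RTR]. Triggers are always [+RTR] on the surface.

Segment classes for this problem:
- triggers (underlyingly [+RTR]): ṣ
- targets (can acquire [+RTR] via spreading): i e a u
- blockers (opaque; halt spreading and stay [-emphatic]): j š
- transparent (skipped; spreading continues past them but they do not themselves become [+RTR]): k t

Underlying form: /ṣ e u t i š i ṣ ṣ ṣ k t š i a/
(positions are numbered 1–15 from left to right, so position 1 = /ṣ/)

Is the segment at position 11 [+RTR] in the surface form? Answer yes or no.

From /ṣ/ at 1 rightward: 2 /e/ → [+RTR]; 3 /u/ → [+RTR]; 4 /t/ transparent; 5 /i/ → [+RTR]; 6 /š/ blocks.
From /ṣ/ at 1 leftward: word edge.
From /ṣ/ at 8 rightward: 9 /ṣ/ is itself a trigger — this domain ends here.
From /ṣ/ at 8 leftward: 7 /i/ → [+RTR]; 6 /š/ blocks.
From /ṣ/ at 9 rightward: 10 /ṣ/ is itself a trigger — this domain ends here.
From /ṣ/ at 9 leftward: 8 /ṣ/ is itself a trigger — this domain ends here.
From /ṣ/ at 10 rightward: 11 /k/ transparent; 12 /t/ transparent; 13 /š/ blocks.
From /ṣ/ at 10 leftward: 9 /ṣ/ is itself a trigger — this domain ends here.
Targets with no active source: positions 14 15 stay [-emphatic].
[+RTR] positions on the surface: 1 2 3 5 7 8 9 10.

no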